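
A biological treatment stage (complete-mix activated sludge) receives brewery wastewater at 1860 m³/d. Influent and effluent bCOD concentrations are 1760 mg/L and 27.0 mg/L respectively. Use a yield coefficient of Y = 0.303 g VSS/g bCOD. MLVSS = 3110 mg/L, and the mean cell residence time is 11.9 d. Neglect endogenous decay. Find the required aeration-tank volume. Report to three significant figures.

With k_d = 0 the design equation reduces to V = Y Q (S₀−S) θ_c / X = 0.303 × 1860 × (1760 − 27.0) × 11.9 / 3110 = 3737 m³.

V ≈ 3740 m³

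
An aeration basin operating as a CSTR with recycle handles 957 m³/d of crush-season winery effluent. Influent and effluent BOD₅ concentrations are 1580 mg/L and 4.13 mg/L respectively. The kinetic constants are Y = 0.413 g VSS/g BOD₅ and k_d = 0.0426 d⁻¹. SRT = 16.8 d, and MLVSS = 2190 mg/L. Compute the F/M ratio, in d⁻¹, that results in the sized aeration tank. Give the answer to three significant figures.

F/M ≈ 0.248 d⁻¹

Steady-state biomass mass balance: V·X·(1 + k_d·θ_c) = Y·Q·(S₀ − S)·θ_c, so V = 0.413 × 957 × (1580 − 4.13) × 16.8 / [2190 × (1 + 0.0426 × 16.8)] = 1.05×10^7 / 3757 = 2785 m³.
F/M = Q·S₀ / (V·X) = 957 × 1580 / (2785 × 2190) = 0.2479 g BOD₅·(g VSS·d)⁻¹.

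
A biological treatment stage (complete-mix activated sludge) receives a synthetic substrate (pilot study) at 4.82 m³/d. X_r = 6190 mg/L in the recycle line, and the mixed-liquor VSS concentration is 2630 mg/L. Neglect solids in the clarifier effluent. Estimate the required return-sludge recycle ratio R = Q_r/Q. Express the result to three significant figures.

R ≈ 0.739

Mass balance around the secondary clarifier (neglecting effluent solids): R = X / (X_r − X) = 2630 / (6190 − 2630) = 0.7388.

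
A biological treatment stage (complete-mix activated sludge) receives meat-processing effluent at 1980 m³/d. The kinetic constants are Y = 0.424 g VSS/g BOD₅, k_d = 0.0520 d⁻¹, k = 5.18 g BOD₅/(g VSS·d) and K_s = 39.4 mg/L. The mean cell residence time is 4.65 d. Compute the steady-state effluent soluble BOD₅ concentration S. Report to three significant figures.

For a completely mixed reactor with recycle the Lawrence–McCarty relation gives S = K_s·(1 + k_d·θ_c) / [θ_c·(Y·k − k_d) − 1] = 39.4 × (1 + 0.0520 × 4.65) / [4.65 × (0.424 × 5.18 − 0.0520) − 1] = 48.93 / 8.971 = 5.454 mg/L.

S ≈ 5.45 mg/L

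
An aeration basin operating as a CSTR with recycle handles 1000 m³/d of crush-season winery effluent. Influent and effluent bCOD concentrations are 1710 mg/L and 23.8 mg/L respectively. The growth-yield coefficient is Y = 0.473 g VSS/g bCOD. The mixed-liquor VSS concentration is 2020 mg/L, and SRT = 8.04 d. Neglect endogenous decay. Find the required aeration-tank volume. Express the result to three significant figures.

V ≈ 3170 m³

V·X = Y·Q·ΔS·θ_c gives V = 0.473 × 1000 × (1710 − 23.8) × 8.04 / 2020 = 3174 m³.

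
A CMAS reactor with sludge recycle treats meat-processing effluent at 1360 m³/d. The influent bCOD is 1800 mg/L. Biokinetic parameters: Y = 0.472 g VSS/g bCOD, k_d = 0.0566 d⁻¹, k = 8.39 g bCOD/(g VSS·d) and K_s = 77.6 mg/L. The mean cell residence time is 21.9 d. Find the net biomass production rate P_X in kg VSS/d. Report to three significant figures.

P_X ≈ 515 kg VSS/d

From the Monod/SRT balance for a CMAS, S = K_s·(1+k_d θ_c)/[θ_c·(Y k − k_d) − 1] = 77.6 × (1 + 0.0566 × 21.9) / [21.9 × (0.472 × 8.39 − 0.0566) − 1] = 173.8 / 84.49 = 2.057 mg/L.
Y_obs = Y / (1 + k_d θ_c) = 0.472 / (1 + 0.0566 × 21.9) = 0.472 / 2.240 = 0.2108.
Q·(S₀ − S) = 1360 × (1800 − 2.06) × 10⁻³ = 2445 kg/d removed.
Net biomass production P_X = Y_obs × Q·(S₀ − S) = 0.2108 × 2445 = 515.3 kg VSS/d.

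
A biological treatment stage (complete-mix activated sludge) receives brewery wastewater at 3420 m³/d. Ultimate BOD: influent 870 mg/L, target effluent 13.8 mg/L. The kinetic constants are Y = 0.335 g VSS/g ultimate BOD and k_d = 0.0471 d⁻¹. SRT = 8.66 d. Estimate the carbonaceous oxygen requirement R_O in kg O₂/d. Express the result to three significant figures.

Observed yield with endogenous decay: Y_obs = Y / (1 + k_d·θ_c) = 0.335 / (1 + 0.0471 × 8.66) = 0.335 / 1.408 = 0.2379 g VSS/g ultimate BOD.
Q·(S₀ − S) = 3420 × (870 − 13.8) × 10⁻³ = 2928 kg/d removed.
P_X = Y_obs·Q·(S₀ − S) = 0.2379 × 2928 = 696.8 kg VSS/d.
Carbonaceous O₂ demand = substrate oxidised − cell-mass equivalent = 2928 − 1.42 × 696.8 = 1939 kg O₂/d.

R_O ≈ 1940 kg O₂/d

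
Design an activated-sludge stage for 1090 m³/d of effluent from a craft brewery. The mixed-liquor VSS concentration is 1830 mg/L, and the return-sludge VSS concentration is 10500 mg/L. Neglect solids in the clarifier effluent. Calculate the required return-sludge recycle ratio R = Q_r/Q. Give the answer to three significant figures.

Mass balance around the secondary clarifier (neglecting effluent solids): R = X / (X_r − X) = 1830 / (10500 − 1830) = 0.2111.

R ≈ 0.211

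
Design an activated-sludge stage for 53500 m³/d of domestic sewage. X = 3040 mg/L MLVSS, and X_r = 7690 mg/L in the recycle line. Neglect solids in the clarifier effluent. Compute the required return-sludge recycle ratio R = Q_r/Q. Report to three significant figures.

R = Q_r/Q = X/(X_r − X) = 3040 / (7690 − 3040) = 0.6538.

R ≈ 0.654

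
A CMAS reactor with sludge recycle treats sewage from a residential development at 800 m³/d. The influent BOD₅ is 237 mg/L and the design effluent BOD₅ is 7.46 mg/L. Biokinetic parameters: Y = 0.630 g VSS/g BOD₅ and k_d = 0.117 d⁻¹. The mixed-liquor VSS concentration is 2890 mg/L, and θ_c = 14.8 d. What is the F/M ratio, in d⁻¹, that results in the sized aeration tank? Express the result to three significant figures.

Steady-state biomass mass balance: V·X·(1 + k_d·θ_c) = Y·Q·(S₀ − S)·θ_c, so V = 0.630 × 800 × (237 − 7.46) × 14.8 / [2890 × (1 + 0.117 × 14.8)] = 1.71×10^6 / 7894 = 216.9 m³.
Food-to-microorganism ratio F/M = Q S₀ / (V X) = 800 × 237 / (216.9 × 2890) = 0.3025 d⁻¹.

F/M ≈ 0.302 d⁻¹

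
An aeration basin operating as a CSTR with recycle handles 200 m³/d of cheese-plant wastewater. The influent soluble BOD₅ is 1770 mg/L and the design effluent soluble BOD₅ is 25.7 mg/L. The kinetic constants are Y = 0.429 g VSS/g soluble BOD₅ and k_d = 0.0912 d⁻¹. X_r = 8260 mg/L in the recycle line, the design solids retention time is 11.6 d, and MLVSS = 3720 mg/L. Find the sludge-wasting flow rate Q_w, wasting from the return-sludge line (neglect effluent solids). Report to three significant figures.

Steady-state biomass mass balance: V·X·(1 + k_d·θ_c) = Y·Q·(S₀ − S)·θ_c, so V = 0.429 × 200 × (1770 − 25.7) × 11.6 / [3720 × (1 + 0.0912 × 11.6)] = 1.74×10^6 / 7655 = 226.8 m³.
Q_w = (V·X)/(θ_c X_r) = 226.8 × 3720 / (11.6 × 8260) = 8.804 m³/d.

Q_w ≈ 8.80 m³/d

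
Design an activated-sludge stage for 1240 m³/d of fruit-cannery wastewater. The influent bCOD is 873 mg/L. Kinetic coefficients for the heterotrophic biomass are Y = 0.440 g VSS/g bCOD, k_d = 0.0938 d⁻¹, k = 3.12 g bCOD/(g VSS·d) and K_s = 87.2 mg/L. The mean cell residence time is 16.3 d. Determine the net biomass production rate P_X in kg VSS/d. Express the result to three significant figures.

For a completely mixed reactor with recycle the Lawrence–McCarty relation gives S = K_s·(1 + k_d·θ_c) / [θ_c·(Y·k − k_d) − 1] = 87.2 × (1 + 0.0938 × 16.3) / [16.3 × (0.440 × 3.12 − 0.0938) − 1] = 220.5 / 19.85 = 11.11 mg/L.
Observed yield with endogenous decay: Y_obs = Y / (1 + k_d·θ_c) = 0.440 / (1 + 0.0938 × 16.3) = 0.440 / 2.529 = 0.1740 g VSS/g bCOD.
Mass of bCOD removed per day: Q(S₀ − S) = 1240 × 861.9 g/m³ = 1069 kg/d.
Biomass produced: P_X = Y_obs·Q·ΔS = 0.1740 × 1069 ≈ 185.9 kg VSS/d.

P_X ≈ 186 kg VSS/d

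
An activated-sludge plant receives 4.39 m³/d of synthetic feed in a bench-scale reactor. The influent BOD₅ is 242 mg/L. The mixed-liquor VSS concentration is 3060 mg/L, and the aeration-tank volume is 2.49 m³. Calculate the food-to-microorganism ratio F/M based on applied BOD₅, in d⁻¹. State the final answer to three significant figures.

F/M ≈ 0.139 d⁻¹

Food-to-microorganism ratio F/M = Q S₀ / (V X) = 4.39 × 242 / (2.490 × 3060) = 0.1394 d⁻¹.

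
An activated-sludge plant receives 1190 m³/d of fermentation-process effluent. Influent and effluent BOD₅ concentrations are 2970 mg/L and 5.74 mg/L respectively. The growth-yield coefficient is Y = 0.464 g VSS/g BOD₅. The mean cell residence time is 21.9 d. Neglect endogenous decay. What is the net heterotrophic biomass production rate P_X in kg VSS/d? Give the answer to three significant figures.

With endogenous decay neglected, the observed yield equals the true yield: Y_obs = Y = 0.464 g VSS/g BOD₅.
Substrate removed = Q·(S₀ − S) = 1190 m³/d × (2970 − 5.74) g/m³ = 3.53×10^6 g/d = 3527 kg/d.
So the net sludge growth is P_X = 0.4640 × 3527 = 1637 kg VSS/d.

P_X ≈ 1640 kg VSS/d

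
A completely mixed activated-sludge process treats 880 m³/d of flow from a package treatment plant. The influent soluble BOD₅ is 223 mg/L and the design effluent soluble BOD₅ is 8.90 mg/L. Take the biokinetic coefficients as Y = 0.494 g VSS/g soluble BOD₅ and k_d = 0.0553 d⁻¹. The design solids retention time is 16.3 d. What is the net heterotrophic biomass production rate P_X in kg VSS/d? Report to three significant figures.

Correct the yield for decay: Y_obs = Y/(1 + k_d θ_c) = 0.494 / (1 + 0.0553 × 16.3) = 0.494 / 1.901 = 0.2598.
ΔS = 223 − 8.90 = 214.1 mg/L, so the substrate removal rate is 880 × 214.1/1000 = 188.4 kg soluble BOD₅/d.
Net biomass production P_X = Y_obs × Q·(S₀ − S) = 0.2598 × 188.4 = 48.95 kg VSS/d.

P_X ≈ 49.0 kg VSS/d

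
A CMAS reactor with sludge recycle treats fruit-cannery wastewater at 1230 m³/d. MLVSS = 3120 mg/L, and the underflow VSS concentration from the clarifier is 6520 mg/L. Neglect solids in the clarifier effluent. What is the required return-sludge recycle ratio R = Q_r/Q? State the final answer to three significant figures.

R ≈ 0.918

Mass balance around the secondary clarifier (neglecting effluent solids): R = X / (X_r − X) = 3120 / (6520 − 3120) = 0.9176.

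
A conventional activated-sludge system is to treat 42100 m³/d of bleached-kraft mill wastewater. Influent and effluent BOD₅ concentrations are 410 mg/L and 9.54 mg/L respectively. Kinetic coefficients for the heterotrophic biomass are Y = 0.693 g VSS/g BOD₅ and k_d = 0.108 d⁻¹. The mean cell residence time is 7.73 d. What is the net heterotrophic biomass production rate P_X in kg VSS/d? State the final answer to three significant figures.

Observed yield with endogenous decay: Y_obs = Y / (1 + k_d·θ_c) = 0.693 / (1 + 0.108 × 7.73) = 0.693 / 1.835 = 0.3777 g VSS/g BOD₅.
Mass of BOD₅ removed per day: Q(S₀ − S) = 42100 × 400.5 g/m³ = 16859 kg/d.
P_X = Y_obs · Q(S₀ − S) = 0.3777 × 16859 = 6368 kg VSS/d.

P_X ≈ 6370 kg VSS/d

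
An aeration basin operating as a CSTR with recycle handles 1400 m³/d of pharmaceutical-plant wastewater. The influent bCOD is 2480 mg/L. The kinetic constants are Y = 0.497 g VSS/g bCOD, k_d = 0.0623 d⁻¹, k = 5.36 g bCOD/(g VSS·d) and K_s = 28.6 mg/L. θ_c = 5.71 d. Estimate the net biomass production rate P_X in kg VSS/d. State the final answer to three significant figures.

P_X ≈ 1270 kg VSS/d

From the Monod/SRT balance for a CMAS, S = K_s·(1+k_d θ_c)/[θ_c·(Y k − k_d) − 1] = 28.6 × (1 + 0.0623 × 5.71) / [5.71 × (0.497 × 5.36 − 0.0623) − 1] = 38.77 / 13.86 = 2.799 mg/L.
Y_obs = Y / (1 + k_d θ_c) = 0.497 / (1 + 0.0623 × 5.71) = 0.497 / 1.356 = 0.3666.
Q·(S₀ − S) = 1400 × (2480 − 2.80) × 10⁻³ = 3468 kg/d removed.
Biomass produced: P_X = Y_obs·Q·ΔS = 0.3666 × 3468 ≈ 1271 kg VSS/d.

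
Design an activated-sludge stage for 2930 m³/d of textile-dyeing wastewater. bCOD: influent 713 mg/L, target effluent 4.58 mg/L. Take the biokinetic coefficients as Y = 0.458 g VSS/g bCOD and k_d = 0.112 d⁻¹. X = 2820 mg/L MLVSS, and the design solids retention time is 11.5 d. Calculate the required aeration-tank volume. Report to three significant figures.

V ≈ 1690 m³

Steady-state biomass mass balance: V·X·(1 + k_d·θ_c) = Y·Q·(S₀ − S)·θ_c, so V = 0.458 × 2930 × (713 − 4.58) × 11.5 / [2820 × (1 + 0.112 × 11.5)] = 1.09×10^7 / 6452 = 1694 m³.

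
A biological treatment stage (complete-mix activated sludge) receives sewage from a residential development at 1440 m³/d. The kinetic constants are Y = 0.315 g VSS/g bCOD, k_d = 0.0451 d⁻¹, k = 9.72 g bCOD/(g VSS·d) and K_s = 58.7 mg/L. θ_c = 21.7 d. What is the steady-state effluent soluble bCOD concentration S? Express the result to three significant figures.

S ≈ 1.80 mg/L

Effluent substrate depends only on kinetics and SRT: S = K_s(1 + k_d θ_c) / [θ_c(Yk − k_d) − 1] = 58.7 × (1 + 0.0451 × 21.7) / [21.7 × (0.315 × 9.72 − 0.0451) − 1] = 116.1 / 64.46 = 1.802 mg/L.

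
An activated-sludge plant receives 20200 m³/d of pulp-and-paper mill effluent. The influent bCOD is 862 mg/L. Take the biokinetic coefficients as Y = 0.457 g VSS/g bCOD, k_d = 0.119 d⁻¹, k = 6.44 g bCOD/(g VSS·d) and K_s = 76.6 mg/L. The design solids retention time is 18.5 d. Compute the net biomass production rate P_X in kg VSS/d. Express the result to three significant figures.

P_X ≈ 2470 kg VSS/d

From the Monod/SRT balance for a CMAS, S = K_s·(1+k_d θ_c)/[θ_c·(Y k − k_d) − 1] = 76.6 × (1 + 0.119 × 18.5) / [18.5 × (0.457 × 6.44 − 0.119) − 1] = 245.2 / 51.25 = 4.785 mg/L.
Y_obs = Y / (1 + k_d θ_c) = 0.457 / (1 + 0.119 × 18.5) = 0.457 / 3.201 = 0.1427.
Q·(S₀ − S) = 20200 × (862 − 4.79) × 10⁻³ = 17316 kg/d removed.
Biomass produced: P_X = Y_obs·Q·ΔS = 0.1427 × 17316 ≈ 2472 kg VSS/d.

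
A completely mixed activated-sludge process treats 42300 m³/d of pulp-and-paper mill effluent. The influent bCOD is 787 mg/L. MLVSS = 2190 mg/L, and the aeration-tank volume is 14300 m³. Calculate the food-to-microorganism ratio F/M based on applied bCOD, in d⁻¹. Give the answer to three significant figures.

Food-to-microorganism ratio F/M = Q S₀ / (V X) = 42300 × 787 / (14300 × 2190) = 1.063 d⁻¹.

F/M ≈ 1.06 d⁻¹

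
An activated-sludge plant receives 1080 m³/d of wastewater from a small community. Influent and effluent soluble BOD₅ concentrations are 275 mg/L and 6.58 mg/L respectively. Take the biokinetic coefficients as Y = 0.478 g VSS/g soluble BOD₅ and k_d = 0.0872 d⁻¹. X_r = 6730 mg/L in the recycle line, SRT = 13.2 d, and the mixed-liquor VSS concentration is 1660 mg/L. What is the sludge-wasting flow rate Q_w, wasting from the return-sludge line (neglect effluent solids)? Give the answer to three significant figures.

Q_w ≈ 9.57 m³/d

Rearranging the biomass balance for a CMAS with decay, V = Y·Q·ΔS·θ_c / [X·(1+k_d θ_c)] = 0.478 × 1080 × (275 − 6.58) × 13.2 / [1660 × (1 + 0.0872 × 13.2)] = 1.83×10^6 / 3571 = 512.3 m³.
Q_w = (V·X)/(θ_c X_r) = 512.3 × 1660 / (13.2 × 6730) = 9.572 m³/d.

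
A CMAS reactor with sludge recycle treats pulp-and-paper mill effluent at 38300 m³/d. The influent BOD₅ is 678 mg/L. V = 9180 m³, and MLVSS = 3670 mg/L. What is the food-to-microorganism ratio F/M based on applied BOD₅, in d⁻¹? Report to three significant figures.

F/M = Q·S₀ / (V·X) = 38300 × 678 / (9180 × 3670) = 0.7708 g BOD₅·(g VSS·d)⁻¹.

F/M ≈ 0.771 d⁻¹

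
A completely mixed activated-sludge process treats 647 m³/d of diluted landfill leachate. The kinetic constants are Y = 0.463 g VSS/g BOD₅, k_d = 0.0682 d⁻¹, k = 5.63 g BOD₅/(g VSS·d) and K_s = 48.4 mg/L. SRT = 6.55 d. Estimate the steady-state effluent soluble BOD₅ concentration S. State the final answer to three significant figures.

For a completely mixed reactor with recycle the Lawrence–McCarty relation gives S = K_s·(1 + k_d·θ_c) / [θ_c·(Y·k − k_d) − 1] = 48.4 × (1 + 0.0682 × 6.55) / [6.55 × (0.463 × 5.63 − 0.0682) − 1] = 70.02 / 15.63 = 4.481 mg/L.

S ≈ 4.48 mg/L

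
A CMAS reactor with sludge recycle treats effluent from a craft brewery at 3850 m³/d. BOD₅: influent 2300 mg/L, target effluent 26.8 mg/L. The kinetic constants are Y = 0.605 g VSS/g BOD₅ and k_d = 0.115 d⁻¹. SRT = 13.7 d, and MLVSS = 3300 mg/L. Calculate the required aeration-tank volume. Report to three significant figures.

V ≈ 8530 m³

Rearranging the biomass balance for a CMAS with decay, V = Y·Q·ΔS·θ_c / [X·(1+k_d θ_c)] = 0.605 × 3850 × (2300 − 26.8) × 13.7 / [3300 × (1 + 0.115 × 13.7)] = 7.25×10^7 / 8499 = 8535 m³.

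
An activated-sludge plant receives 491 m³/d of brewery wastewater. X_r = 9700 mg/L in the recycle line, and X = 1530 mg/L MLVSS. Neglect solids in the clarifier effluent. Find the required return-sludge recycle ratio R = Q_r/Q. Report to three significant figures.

Solids balance on the clarifier gives (1+R)X = R·X_r, so R = X/(X_r − X) = 1530 / (9700 − 1530) = 0.1873.

R ≈ 0.187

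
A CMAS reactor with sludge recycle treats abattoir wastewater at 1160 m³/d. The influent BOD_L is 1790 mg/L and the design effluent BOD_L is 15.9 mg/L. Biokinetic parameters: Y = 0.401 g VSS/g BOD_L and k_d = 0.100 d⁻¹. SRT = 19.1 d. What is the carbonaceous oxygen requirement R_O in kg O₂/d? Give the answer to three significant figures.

R_O ≈ 1660 kg O₂/d

Observed yield with endogenous decay: Y_obs = Y / (1 + k_d·θ_c) = 0.401 / (1 + 0.100 × 19.1) = 0.401 / 2.910 = 0.1378 g VSS/g BOD_L.
Mass of BOD_L removed per day: Q(S₀ − S) = 1160 × 1774 g/m³ = 2058 kg/d.
P_X = Y_obs·Q·(S₀ − S) = 0.1378 × 2058 = 283.6 kg VSS/d.
R_O = Q·ΔS − 1.42 P_X = 2058 − 402.7 = 1655 kg O₂/d.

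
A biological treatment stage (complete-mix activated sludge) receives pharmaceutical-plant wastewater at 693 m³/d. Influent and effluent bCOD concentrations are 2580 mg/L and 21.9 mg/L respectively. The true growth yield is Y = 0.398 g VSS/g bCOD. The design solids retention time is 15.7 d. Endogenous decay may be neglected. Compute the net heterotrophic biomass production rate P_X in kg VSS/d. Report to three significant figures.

P_X ≈ 706 kg VSS/d

Since k_d ≈ 0, Y_obs = Y = 0.398 g VSS/g bCOD.
Q·(S₀ − S) = 693 × (2580 − 21.9) × 10⁻³ = 1773 kg/d removed.
Net biomass production P_X = Y_obs × Q·(S₀ − S) = 0.3980 × 1773 = 705.6 kg VSS/d.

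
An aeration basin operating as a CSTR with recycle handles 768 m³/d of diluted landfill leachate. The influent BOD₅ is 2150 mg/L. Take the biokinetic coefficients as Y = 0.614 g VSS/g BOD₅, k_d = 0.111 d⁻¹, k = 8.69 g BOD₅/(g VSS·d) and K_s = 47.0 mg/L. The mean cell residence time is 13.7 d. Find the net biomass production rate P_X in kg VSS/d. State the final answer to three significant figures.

Effluent substrate depends only on kinetics and SRT: S = K_s(1 + k_d θ_c) / [θ_c(Yk − k_d) − 1] = 47.0 × (1 + 0.111 × 13.7) / [13.7 × (0.614 × 8.69 − 0.111) − 1] = 118.5 / 70.58 = 1.679 mg/L.
Observed yield with endogenous decay: Y_obs = Y / (1 + k_d·θ_c) = 0.614 / (1 + 0.111 × 13.7) = 0.614 / 2.521 = 0.2436 g VSS/g BOD₅.
Substrate removed = Q·(S₀ − S) = 768 m³/d × (2150 − 1.68) g/m³ = 1.65×10^6 g/d = 1650 kg/d.
Biomass produced: P_X = Y_obs·Q·ΔS = 0.2436 × 1650 ≈ 401.9 kg VSS/d.

P_X ≈ 402 kg VSS/d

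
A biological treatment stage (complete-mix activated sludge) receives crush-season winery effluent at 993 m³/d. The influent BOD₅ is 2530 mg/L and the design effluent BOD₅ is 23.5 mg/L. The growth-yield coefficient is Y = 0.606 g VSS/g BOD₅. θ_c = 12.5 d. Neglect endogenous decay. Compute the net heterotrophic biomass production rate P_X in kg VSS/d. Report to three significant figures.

P_X ≈ 1510 kg VSS/d

No decay correction is needed, so Y_obs = Y = 0.606.
Mass of BOD₅ removed per day: Q(S₀ − S) = 993 × 2506 g/m³ = 2489 kg/d.
Biomass produced: P_X = Y_obs·Q·ΔS = 0.6060 × 2489 ≈ 1508 kg VSS/d.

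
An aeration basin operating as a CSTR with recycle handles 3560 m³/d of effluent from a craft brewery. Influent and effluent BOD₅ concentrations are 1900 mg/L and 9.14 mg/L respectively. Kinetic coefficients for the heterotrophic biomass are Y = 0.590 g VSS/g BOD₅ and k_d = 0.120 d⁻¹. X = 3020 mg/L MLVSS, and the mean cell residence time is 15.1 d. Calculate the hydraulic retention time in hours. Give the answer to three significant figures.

Rearranging the biomass balance for a CMAS with decay, V = Y·Q·ΔS·θ_c / [X·(1+k_d θ_c)] = 0.590 × 3560 × (1900 − 9.14) × 15.1 / [3020 × (1 + 0.120 × 15.1)] = 6×10^7 / 8492 = 7062 m³.
HRT = V/Q = 7062 m³ / 3560 m³·d⁻¹ = 1.984 d × 24 = 47.61 h.

τ ≈ 47.6 h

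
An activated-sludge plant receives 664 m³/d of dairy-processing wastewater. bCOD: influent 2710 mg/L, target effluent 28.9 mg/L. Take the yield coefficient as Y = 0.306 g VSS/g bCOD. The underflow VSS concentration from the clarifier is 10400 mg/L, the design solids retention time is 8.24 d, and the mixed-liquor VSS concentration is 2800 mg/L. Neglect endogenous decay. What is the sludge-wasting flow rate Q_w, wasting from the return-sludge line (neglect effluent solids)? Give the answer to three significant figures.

Q_w ≈ 52.4 m³/d

With k_d = 0 the design equation reduces to V = Y Q (S₀−S) θ_c / X = 0.306 × 664 × (2710 − 28.9) × 8.24 / 2800 = 1603 m³.
θ_c = V·X/(Q_w·X_r) when wasting from the recycle, so Q_w = V·X/(θ_c·X_r) = 1603 × 2800 / (8.24 × 10400) = 52.38 m³/d.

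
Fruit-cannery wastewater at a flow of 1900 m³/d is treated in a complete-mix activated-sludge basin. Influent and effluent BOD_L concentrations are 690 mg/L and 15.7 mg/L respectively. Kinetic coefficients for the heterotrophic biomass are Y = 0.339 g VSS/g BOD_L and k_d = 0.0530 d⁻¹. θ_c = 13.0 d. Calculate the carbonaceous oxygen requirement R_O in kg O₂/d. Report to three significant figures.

The observed yield is Y_obs = Y/(1 + k_d·θ_c) = 0.339 / (1 + 0.0530 × 13.0) = 0.339 / 1.689 = 0.2007 g VSS per g BOD_L removed.
ΔS = 690 − 15.7 = 674.3 mg/L, so the substrate removal rate is 1900 × 674.3/1000 = 1281 kg BOD_L/d.
Biomass synthesised: P_X = Y_obs × 1281 = 257.1 kg VSS/d.
R_O = Q·(S₀ − S) − 1.42·P_X = 1281 − 1.42 × 257.1 = 916.0 kg O₂/d.

R_O ≈ 916 kg O₂/d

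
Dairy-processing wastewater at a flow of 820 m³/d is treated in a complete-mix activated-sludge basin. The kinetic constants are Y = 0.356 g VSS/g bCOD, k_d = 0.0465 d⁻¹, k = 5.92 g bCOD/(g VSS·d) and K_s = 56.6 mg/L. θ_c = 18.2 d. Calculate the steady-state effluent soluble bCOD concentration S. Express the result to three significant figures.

S ≈ 2.86 mg/L

For a completely mixed reactor with recycle the Lawrence–McCarty relation gives S = K_s·(1 + k_d·θ_c) / [θ_c·(Y·k − k_d) − 1] = 56.6 × (1 + 0.0465 × 18.2) / [18.2 × (0.356 × 5.92 − 0.0465) − 1] = 104.5 / 36.51 = 2.862 mg/L.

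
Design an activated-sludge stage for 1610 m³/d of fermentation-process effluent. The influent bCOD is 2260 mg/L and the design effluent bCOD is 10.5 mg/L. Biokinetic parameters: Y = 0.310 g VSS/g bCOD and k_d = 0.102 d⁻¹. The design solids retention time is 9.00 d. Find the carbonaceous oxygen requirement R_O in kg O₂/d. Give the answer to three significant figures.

Observed yield with endogenous decay: Y_obs = Y / (1 + k_d·θ_c) = 0.310 / (1 + 0.102 × 9.00) = 0.310 / 1.918 = 0.1616 g VSS/g bCOD.
Mass of bCOD removed per day: Q(S₀ − S) = 1610 × 2250 g/m³ = 3622 kg/d.
Biomass synthesised: P_X = Y_obs × 3622 = 585.4 kg VSS/d.
R_O = Q·(S₀ − S) − 1.42·P_X = 3622 − 1.42 × 585.4 = 2790 kg O₂/d.

R_O ≈ 2790 kg O₂/d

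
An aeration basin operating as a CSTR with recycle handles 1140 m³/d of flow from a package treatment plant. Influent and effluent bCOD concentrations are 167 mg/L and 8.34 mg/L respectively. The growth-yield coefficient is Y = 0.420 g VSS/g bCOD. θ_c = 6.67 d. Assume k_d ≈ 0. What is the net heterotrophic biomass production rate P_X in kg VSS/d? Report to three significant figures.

P_X ≈ 76.0 kg VSS/d

With endogenous decay neglected, the observed yield equals the true yield: Y_obs = Y = 0.420 g VSS/g bCOD.
ΔS = 167 − 8.34 = 158.7 mg/L, so the substrate removal rate is 1140 × 158.7/1000 = 180.9 kg bCOD/d.
So the net sludge growth is P_X = 0.4200 × 180.9 = 75.97 kg VSS/d.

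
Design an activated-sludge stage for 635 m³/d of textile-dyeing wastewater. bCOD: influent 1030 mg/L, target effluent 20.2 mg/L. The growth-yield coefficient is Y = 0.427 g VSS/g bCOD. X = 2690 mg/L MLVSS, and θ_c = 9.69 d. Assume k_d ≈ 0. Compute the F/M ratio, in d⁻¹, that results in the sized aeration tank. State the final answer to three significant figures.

F/M ≈ 0.247 d⁻¹

V·X = Y·Q·ΔS·θ_c gives V = 0.427 × 635 × (1030 − 20.2) × 9.69 / 2690 = 986.3 m³.
F/M = applied load / biomass = Q·S₀/(V·X) = 635 × 1030 / (986.3 × 2690) = 0.2465 d⁻¹.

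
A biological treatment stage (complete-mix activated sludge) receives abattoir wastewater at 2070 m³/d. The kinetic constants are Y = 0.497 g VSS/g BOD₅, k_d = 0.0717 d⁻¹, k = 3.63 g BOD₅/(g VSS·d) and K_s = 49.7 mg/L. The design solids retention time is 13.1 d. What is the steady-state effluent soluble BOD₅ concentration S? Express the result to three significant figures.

For a completely mixed reactor with recycle the Lawrence–McCarty relation gives S = K_s·(1 + k_d·θ_c) / [θ_c·(Y·k − k_d) − 1] = 49.7 × (1 + 0.0717 × 13.1) / [13.1 × (0.497 × 3.63 − 0.0717) − 1] = 96.38 / 21.69 = 4.443 mg/L.

S ≈ 4.44 mg/L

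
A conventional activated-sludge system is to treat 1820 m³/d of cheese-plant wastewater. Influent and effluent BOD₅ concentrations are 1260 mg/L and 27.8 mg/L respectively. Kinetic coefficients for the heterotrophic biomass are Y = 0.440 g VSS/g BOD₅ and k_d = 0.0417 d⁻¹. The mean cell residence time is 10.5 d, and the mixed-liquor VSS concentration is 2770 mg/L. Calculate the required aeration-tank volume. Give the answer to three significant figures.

From the SRT design equation V = Y Q (S₀−S) θ_c / [X (1 + k_d θ_c)] = 0.440 × 1820 × (1260 − 27.8) × 10.5 / [2770 × (1 + 0.0417 × 10.5)] = 1.04×10^7 / 3983 = 2601 m³.

V ≈ 2600 m³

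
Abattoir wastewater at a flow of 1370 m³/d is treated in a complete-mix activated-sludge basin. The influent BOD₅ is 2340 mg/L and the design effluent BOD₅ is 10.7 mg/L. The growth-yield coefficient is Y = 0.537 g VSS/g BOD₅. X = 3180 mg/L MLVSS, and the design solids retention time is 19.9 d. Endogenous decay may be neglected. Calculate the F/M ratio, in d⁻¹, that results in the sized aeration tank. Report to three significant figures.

Biomass mass balance (decay neglected): V·X = Y·Q·(S₀ − S)·θ_c, so V = 0.537 × 1370 × (2340 − 10.7) × 19.9 / 3180 = 10724 m³.
F/M = applied load / biomass = Q·S₀/(V·X) = 1370 × 2340 / (10724 × 3180) = 0.09401 d⁻¹.

F/M ≈ 0.0940 d⁻¹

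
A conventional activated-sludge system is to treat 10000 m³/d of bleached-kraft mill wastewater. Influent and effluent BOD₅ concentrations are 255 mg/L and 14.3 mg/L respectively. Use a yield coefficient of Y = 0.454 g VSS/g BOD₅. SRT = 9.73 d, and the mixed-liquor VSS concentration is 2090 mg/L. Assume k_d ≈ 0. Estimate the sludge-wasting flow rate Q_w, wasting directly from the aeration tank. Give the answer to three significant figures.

Biomass mass balance (decay neglected): V·X = Y·Q·(S₀ − S)·θ_c, so V = 0.454 × 10000 × (255 − 14.3) × 9.73 / 2090 = 5087 m³.
Wasting from the aeration tank: Q_w = V / θ_c = 5087 / 9.73 = 522.9 m³/d.

Q_w ≈ 523 m³/d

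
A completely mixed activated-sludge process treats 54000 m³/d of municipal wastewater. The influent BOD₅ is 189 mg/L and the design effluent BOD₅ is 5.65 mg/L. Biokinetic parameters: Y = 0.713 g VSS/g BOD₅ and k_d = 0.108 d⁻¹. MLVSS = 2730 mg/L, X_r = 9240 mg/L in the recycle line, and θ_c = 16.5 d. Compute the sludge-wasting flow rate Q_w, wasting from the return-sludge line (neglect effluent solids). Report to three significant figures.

Q_w ≈ 275 m³/d

From the SRT design equation V = Y Q (S₀−S) θ_c / [X (1 + k_d θ_c)] = 0.713 × 54000 × (189 − 5.65) × 16.5 / [2730 × (1 + 0.108 × 16.5)] = 1.16×10^8 / 7595 = 15337 m³.
θ_c = V·X/(Q_w·X_r) when wasting from the recycle, so Q_w = V·X/(θ_c·X_r) = 15337 × 2730 / (16.5 × 9240) = 274.6 m³/d.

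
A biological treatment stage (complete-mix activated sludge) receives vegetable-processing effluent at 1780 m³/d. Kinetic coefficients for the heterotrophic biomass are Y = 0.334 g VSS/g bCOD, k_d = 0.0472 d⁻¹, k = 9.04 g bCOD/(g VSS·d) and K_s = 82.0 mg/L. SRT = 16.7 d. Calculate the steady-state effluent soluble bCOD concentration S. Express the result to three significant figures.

From the Monod/SRT balance for a CMAS, S = K_s·(1+k_d θ_c)/[θ_c·(Y k − k_d) − 1] = 82.0 × (1 + 0.0472 × 16.7) / [16.7 × (0.334 × 9.04 − 0.0472) − 1] = 146.6 / 48.64 = 3.015 mg/L.

S ≈ 3.02 mg/L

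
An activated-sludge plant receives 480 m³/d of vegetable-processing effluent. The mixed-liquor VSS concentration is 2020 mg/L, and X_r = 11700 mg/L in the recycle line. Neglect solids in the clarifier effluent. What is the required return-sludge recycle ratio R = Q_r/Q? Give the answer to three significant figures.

Mass balance around the secondary clarifier (neglecting effluent solids): R = X / (X_r − X) = 2020 / (11700 − 2020) = 0.2087.

R ≈ 0.209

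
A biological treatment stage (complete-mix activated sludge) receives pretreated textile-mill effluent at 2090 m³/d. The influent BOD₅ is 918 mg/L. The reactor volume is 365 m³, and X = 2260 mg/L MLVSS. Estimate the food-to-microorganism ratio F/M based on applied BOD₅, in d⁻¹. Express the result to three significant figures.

F/M ≈ 2.33 d⁻¹

F/M = Q·S₀ / (V·X) = 2090 × 918 / (365.0 × 2260) = 2.326 g BOD₅·(g VSS·d)⁻¹.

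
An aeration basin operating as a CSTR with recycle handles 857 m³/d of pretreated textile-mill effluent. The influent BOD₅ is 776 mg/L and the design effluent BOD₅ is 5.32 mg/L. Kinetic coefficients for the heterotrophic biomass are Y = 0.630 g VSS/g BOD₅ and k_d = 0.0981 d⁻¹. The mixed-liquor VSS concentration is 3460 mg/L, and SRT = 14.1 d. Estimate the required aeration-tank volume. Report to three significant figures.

V ≈ 712 m³

From the SRT design equation V = Y Q (S₀−S) θ_c / [X (1 + k_d θ_c)] = 0.630 × 857 × (776 − 5.32) × 14.1 / [3460 × (1 + 0.0981 × 14.1)] = 5.87×10^6 / 8246 = 711.5 m³.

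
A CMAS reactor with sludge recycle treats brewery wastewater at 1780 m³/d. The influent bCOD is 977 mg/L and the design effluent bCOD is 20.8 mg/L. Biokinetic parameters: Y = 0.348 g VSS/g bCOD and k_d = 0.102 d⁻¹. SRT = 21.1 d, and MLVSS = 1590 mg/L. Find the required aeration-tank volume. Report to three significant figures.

Steady-state biomass mass balance: V·X·(1 + k_d·θ_c) = Y·Q·(S₀ − S)·θ_c, so V = 0.348 × 1780 × (977 − 20.8) × 21.1 / [1590 × (1 + 0.102 × 21.1)] = 1.25×10^7 / 5012 = 2494 m³.

V ≈ 2490 m³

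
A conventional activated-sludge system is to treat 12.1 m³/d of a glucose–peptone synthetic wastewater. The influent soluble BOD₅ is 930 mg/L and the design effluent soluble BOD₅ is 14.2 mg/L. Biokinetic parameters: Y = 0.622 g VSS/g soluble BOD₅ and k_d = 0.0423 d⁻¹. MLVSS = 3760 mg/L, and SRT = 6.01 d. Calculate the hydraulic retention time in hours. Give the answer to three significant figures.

Rearranging the biomass balance for a CMAS with decay, V = Y·Q·ΔS·θ_c / [X·(1+k_d θ_c)] = 0.622 × 12.1 × (930 − 14.2) × 6.01 / [3760 × (1 + 0.0423 × 6.01)] = 4.14×10^4 / 4716 = 8.784 m³.
HRT = V/Q = 8.784 m³ / 12.1 m³·d⁻¹ = 0.7259 d × 24 = 17.42 h.

τ ≈ 17.4 h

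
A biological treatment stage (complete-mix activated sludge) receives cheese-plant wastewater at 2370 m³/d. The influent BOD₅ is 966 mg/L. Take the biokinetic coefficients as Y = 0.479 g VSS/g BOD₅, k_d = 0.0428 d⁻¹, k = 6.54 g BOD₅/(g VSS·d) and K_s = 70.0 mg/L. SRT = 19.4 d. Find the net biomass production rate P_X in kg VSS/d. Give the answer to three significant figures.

For a completely mixed reactor with recycle the Lawrence–McCarty relation gives S = K_s·(1 + k_d·θ_c) / [θ_c·(Y·k − k_d) − 1] = 70.0 × (1 + 0.0428 × 19.4) / [19.4 × (0.479 × 6.54 − 0.0428) − 1] = 128.1 / 58.94 = 2.174 mg/L.
Observed yield with endogenous decay: Y_obs = Y / (1 + k_d·θ_c) = 0.479 / (1 + 0.0428 × 19.4) = 0.479 / 1.830 = 0.2617 g VSS/g BOD₅.
Mass of BOD₅ removed per day: Q(S₀ − S) = 2370 × 963.8 g/m³ = 2284 kg/d.
Net biomass production P_X = Y_obs × Q·(S₀ − S) = 0.2617 × 2284 = 597.8 kg VSS/d.

P_X ≈ 598 kg VSS/d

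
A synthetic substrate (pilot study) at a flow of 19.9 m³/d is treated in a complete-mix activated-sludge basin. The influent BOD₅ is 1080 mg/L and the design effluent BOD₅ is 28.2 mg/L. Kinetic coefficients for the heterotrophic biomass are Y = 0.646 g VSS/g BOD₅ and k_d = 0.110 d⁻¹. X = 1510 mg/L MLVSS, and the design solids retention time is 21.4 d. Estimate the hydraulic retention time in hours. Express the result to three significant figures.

From the SRT design equation V = Y Q (S₀−S) θ_c / [X (1 + k_d θ_c)] = 0.646 × 19.9 × (1080 − 28.2) × 21.4 / [1510 × (1 + 0.110 × 21.4)] = 2.89×10^5 / 5065 = 57.13 m³.
Hydraulic retention time τ = V/Q = 57.13 / 19.9 = 2.871 d = 68.90 h.

τ ≈ 68.9 h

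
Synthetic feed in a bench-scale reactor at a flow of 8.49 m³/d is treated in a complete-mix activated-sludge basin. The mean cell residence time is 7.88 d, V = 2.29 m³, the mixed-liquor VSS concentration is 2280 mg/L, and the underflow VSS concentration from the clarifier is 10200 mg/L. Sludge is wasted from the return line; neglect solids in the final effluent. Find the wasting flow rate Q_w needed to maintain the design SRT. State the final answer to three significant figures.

Q_w = (V·X)/(θ_c X_r) = 2.290 × 2280 / (7.88 × 10200) = 0.06496 m³/d.

Q_w ≈ 0.0650 m³/d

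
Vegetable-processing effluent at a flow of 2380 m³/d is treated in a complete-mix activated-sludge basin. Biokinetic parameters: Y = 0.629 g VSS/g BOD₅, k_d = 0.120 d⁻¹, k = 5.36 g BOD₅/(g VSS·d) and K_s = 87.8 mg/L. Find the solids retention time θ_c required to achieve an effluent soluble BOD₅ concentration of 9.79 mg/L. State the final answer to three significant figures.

θ_c ≈ 4.58 d

At the target effluent, Y k S/(K_s+S) = 0.629×5.36×9.79/97.59 = 0.3382 d⁻¹.
θ_c = 1/(μ − k_d) = 1/(0.3382 − 0.120) = 1/0.2182 = 4.583 d.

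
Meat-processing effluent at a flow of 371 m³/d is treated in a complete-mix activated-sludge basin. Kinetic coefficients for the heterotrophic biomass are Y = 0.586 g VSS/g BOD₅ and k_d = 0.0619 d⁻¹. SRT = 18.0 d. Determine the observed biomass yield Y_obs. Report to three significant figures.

Observed yield with endogenous decay: Y_obs = Y / (1 + k_d·θ_c) = 0.586 / (1 + 0.0619 × 18.0) = 0.586 / 2.114 = 0.2772 g VSS/g BOD₅.

Y_obs ≈ 0.277 g VSS/g BOD₅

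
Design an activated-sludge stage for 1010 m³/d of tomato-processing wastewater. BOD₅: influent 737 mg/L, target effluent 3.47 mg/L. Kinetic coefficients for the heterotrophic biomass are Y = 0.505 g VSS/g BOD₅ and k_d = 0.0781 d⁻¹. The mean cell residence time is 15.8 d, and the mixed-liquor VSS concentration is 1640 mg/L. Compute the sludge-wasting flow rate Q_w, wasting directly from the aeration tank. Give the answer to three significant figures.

Steady-state biomass mass balance: V·X·(1 + k_d·θ_c) = Y·Q·(S₀ − S)·θ_c, so V = 0.505 × 1010 × (737 − 3.47) × 15.8 / [1640 × (1 + 0.0781 × 15.8)] = 5.91×10^6 / 3664 = 1613 m³.
For wasting at MLVSS concentration, Q_w = V/θ_c = 1613/15.8 = 102.1 m³/d.

Q_w ≈ 102 m³/d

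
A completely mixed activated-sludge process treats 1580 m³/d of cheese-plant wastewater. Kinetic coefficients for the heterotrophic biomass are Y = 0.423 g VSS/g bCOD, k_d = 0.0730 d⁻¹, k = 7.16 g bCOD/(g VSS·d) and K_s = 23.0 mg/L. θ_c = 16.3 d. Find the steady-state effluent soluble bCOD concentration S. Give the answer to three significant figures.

Effluent substrate depends only on kinetics and SRT: S = K_s(1 + k_d θ_c) / [θ_c(Yk − k_d) − 1] = 23.0 × (1 + 0.0730 × 16.3) / [16.3 × (0.423 × 7.16 − 0.0730) − 1] = 50.37 / 47.18 = 1.068 mg/L.

S ≈ 1.07 mg/L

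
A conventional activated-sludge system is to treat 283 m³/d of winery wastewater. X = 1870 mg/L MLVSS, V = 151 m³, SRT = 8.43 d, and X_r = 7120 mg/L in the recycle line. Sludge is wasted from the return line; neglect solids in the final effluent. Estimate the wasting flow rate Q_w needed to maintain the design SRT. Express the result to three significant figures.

Q_w = (V·X)/(θ_c X_r) = 151.0 × 1870 / (8.43 × 7120) = 4.704 m³/d.

Q_w ≈ 4.70 m³/d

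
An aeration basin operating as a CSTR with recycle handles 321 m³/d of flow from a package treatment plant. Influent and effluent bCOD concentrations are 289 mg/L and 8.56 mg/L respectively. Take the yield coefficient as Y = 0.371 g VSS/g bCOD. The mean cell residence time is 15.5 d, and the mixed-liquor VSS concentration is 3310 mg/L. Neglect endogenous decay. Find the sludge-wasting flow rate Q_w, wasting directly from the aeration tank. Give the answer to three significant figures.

Q_w ≈ 10.1 m³/d

Biomass mass balance (decay neglected): V·X = Y·Q·(S₀ − S)·θ_c, so V = 0.371 × 321 × (289 − 8.56) × 15.5 / 3310 = 156.4 m³.
Wasting from the aeration tank: Q_w = V / θ_c = 156.4 / 15.5 = 10.09 m³/d.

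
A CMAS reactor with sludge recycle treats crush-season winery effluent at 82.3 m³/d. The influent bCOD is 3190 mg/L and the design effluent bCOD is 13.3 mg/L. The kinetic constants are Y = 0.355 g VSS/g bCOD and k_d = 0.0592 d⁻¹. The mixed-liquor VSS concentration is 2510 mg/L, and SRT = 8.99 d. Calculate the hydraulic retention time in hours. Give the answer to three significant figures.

τ ≈ 63.3 h

From the SRT design equation V = Y Q (S₀−S) θ_c / [X (1 + k_d θ_c)] = 0.355 × 82.3 × (3190 − 13.3) × 8.99 / [2510 × (1 + 0.0592 × 8.99)] = 8.34×10^5 / 3846 = 217.0 m³.
τ = V/Q = 217.0/82.3 = 2.636 d, or 63.27 h.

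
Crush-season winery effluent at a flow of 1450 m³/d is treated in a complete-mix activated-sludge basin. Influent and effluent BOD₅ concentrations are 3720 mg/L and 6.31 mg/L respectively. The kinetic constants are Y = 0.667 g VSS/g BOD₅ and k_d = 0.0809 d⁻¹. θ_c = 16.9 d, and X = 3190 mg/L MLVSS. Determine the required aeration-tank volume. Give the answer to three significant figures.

V ≈ 8040 m³

From the SRT design equation V = Y Q (S₀−S) θ_c / [X (1 + k_d θ_c)] = 0.667 × 1450 × (3720 − 6.31) × 16.9 / [3190 × (1 + 0.0809 × 16.9)] = 6.07×10^7 / 7551 = 8038 m³.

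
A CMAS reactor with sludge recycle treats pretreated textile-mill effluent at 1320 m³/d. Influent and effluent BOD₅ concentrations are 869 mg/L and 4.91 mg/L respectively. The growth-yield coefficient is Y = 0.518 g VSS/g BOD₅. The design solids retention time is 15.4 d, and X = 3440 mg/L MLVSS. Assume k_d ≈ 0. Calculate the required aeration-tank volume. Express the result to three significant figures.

V ≈ 2640 m³

Biomass mass balance (decay neglected): V·X = Y·Q·(S₀ − S)·θ_c, so V = 0.518 × 1320 × (869 − 4.91) × 15.4 / 3440 = 2645 m³.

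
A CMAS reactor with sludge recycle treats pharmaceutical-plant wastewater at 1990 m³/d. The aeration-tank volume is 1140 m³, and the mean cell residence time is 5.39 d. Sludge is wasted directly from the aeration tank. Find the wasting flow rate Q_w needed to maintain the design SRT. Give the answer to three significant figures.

With mixed-liquor wasting, θ_c = V/Q_w, so Q_w = V/θ_c = 1140/5.39 = 211.5 m³/d.

Q_w ≈ 212 m³/d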